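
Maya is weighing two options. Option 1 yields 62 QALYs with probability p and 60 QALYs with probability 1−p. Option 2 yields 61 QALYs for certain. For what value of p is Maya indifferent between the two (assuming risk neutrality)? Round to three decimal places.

p = 0.500

p·62 + (1−p)·60 = 61
2p + 60 = 61
p = (61 − 60) / 2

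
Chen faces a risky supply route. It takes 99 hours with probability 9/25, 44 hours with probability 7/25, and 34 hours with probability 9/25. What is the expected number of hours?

EV = 9/25 × 99 + 7/25 × 44 + 9/25 × 34 = 35.64 + 12.32 + 12.24 = 60.2

60.2 hours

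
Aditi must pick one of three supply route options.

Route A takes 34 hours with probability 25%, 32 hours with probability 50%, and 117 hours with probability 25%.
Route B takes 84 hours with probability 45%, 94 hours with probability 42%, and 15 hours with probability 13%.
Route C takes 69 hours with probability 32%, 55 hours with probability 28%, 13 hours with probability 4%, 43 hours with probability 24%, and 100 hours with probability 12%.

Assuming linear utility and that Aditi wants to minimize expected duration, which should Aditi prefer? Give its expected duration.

Route A (53.75 hours)

Route A = 0.25 × 34 + 0.5 × 32 + 0.25 × 117 = 8.5 + 16 + 29.25 = 53.75
Route B = 0.45 × 84 + 0.42 × 94 + 0.13 × 15 = 37.8 + 39.48 + 1.95 = 79.23
Route C = 0.32 × 69 + 0.28 × 55 + 0.04 × 13 + 0.24 × 43 + 0.12 × 100 = 22.08 + 15.4 + 0.52 + 10.32 + 12 = 60.32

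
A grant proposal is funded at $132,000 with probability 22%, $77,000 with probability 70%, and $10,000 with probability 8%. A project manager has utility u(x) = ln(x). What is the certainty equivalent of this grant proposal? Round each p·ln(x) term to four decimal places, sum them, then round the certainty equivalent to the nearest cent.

E[u] = 0.22·ln(132000) + 0.7·ln(77000) + 0.08·ln(10000) = 2.5939 + 7.8761 + 0.7368 = 11.2068
CE = e^11.2068 ≈ 73629.42

$73,629.42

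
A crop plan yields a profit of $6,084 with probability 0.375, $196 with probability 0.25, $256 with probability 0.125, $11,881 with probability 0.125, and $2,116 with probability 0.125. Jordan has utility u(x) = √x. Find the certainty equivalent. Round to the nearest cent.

E[u] = 0.375·√6084 + 0.25·√196 + 0.125·√256 + 0.125·√11881 + 0.125·√2116 = 0.375·78 + 0.25·14 + 0.125·16 + 0.125·109 + 0.125·46 = 54.125
CE = (54.125)² = 2929.515625

$2,929.52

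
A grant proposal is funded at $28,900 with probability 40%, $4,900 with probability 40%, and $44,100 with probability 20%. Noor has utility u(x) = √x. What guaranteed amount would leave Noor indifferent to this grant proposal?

$19,044

E[u] = 0.4·√28900 + 0.4·√4900 + 0.2·√44100 = 0.4·170 + 0.4·70 + 0.2·210 = 138
CE = (138)² = 19044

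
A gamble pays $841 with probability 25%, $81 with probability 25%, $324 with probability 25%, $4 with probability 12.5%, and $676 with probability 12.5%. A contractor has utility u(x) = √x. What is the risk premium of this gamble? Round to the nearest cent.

$90.25

E[u] = 0.25·√841 + 0.25·√81 + 0.25·√324 + 0.125·√4 + 0.125·√676 = 0.25·29 + 0.25·9 + 0.25·18 + 0.125·2 + 0.125·26 = 17.5
CE = (17.5)² = 306.25
Risk premium = EV − CE = 396.5 − 306.25 = 90.25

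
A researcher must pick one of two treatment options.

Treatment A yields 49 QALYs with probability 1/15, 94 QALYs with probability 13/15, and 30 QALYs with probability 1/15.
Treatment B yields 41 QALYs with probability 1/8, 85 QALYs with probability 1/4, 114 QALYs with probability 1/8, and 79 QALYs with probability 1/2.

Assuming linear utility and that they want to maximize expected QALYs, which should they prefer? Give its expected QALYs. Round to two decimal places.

Treatment A = 1/15 × 49 + 13/15 × 94 + 1/15 × 30 = 3.2667 + 81.4667 + 2 = 86.7333
Treatment B = 1/8 × 41 + 1/4 × 85 + 1/8 × 114 + 1/2 × 79 = 5.125 + 21.25 + 14.25 + 39.5 = 80.125

Treatment A (86.73 QALYs)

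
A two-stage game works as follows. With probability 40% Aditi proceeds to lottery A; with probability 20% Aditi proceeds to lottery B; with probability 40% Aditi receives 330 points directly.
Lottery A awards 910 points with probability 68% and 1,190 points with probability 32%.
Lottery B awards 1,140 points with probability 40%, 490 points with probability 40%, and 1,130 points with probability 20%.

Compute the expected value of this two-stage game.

707.44 points

EV(A) = 0.68 × 910 + 0.32 × 1190 = 618.8 + 380.8 = 999.6
EV(B) = 0.4 × 1140 + 0.4 × 490 + 0.2 × 1130 = 456 + 196 + 226 = 878
Branch C: 330 (certain)
Overall = 0.4 × 999.6 + 0.2 × 878 + 0.4 × 330 = 399.84 + 175.6 + 132 = 707.44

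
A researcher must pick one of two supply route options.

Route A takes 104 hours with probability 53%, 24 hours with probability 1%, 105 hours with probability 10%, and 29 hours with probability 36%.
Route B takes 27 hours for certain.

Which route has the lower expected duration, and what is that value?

Route A = 0.53 × 104 + 0.01 × 24 + 0.1 × 105 + 0.36 × 29 = 55.12 + 0.24 + 10.5 + 10.44 = 76.3
Route B: 27 (certain)

Route B (27 hours)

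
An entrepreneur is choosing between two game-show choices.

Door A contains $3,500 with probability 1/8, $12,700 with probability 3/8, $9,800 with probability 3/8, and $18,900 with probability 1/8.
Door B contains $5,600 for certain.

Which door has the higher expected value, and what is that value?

Door A ($11,237.50)

Door A = 1/8 × 3500 + 3/8 × 12700 + 3/8 × 9800 + 1/8 × 18900 = 437.5 + 4762.5 + 3675 + 2362.5 = 11237.5
Door B: 5600 (certain)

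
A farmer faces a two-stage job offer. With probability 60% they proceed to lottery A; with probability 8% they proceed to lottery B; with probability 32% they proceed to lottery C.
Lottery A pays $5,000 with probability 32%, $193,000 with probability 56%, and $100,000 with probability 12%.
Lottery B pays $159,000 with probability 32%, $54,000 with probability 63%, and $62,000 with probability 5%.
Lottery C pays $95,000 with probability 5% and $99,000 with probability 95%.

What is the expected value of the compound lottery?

EV(A) = 0.32 × 5000 + 0.56 × 193000 + 0.12 × 100000 = 1600 + 108080 + 12000 = 121680
EV(B) = 0.32 × 159000 + 0.63 × 54000 + 0.05 × 62000 = 50880 + 34020 + 3100 = 88000
EV(C) = 0.05 × 95000 + 0.95 × 99000 = 4750 + 94050 = 98800
Overall = 0.6 × 121680 + 0.08 × 88000 + 0.32 × 98800 = 73008 + 7040 + 31616 = 111664

$111,664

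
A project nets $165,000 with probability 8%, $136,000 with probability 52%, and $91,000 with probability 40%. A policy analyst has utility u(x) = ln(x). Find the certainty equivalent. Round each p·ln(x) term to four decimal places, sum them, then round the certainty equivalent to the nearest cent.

E[u] = 0.08·ln(165000) + 0.52·ln(136000) + 0.4·ln(91000) = 0.9611 + 6.1466 + 4.5674 = 11.6751
CE = e^11.6751 ≈ 117606.55

$117,606.55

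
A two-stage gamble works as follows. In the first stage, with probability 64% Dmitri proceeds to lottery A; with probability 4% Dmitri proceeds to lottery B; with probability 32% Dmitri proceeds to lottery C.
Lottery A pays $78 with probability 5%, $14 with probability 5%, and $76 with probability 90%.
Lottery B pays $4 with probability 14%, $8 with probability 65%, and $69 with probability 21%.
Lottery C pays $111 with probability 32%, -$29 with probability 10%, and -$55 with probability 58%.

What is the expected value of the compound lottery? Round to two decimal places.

$47.76

EV(A) = 0.05 × 78 + 0.05 × 14 + 0.9 × 76 = 3.9 + 0.7 + 68.4 = 73
EV(B) = 0.14 × 4 + 0.65 × 8 + 0.21 × 69 = 0.56 + 5.2 + 14.49 = 20.25
EV(C) = 0.32 × 111 + 0.1 × (-29) + 0.58 × (-55) = 35.52 − 2.9 − 31.9 = 0.72
Overall = 0.64 × 73 + 0.04 × 20.25 + 0.32 × 0.72 = 46.72 + 0.81 + 0.2304 = 47.7604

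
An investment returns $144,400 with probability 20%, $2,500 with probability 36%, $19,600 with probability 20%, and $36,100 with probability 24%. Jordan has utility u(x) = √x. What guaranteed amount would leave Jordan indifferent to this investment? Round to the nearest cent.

$28,089.76

E[u] = 0.2·√144400 + 0.36·√2500 + 0.2·√19600 + 0.24·√36100 = 0.2·380 + 0.36·50 + 0.2·140 + 0.24·190 = 167.6
CE = (167.6)² = 28089.76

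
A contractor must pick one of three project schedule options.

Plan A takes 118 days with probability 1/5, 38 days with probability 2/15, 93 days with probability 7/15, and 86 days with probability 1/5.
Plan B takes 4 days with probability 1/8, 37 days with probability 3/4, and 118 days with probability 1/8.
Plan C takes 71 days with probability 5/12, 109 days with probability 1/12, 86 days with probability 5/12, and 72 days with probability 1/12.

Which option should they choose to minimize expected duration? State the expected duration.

Plan A = 1/5 × 118 + 2/15 × 38 + 7/15 × 93 + 1/5 × 86 = 23.6 + 5.0667 + 43.4 + 17.2 = 89.2667
Plan B = 1/8 × 4 + 3/4 × 37 + 1/8 × 118 = 0.5 + 27.75 + 14.75 = 43
Plan C = 5/12 × 71 + 1/12 × 109 + 5/12 × 86 + 1/12 × 72 = 29.5833 + 9.0833 + 35.8333 + 6 = 80.5

Plan B (43 days)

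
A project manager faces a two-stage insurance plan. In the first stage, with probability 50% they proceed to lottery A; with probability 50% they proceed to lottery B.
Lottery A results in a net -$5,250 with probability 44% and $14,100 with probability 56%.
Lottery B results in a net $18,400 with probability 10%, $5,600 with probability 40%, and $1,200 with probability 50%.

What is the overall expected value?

$5,133

EV(A) = 0.44 × (-5250) + 0.56 × 14100 = -2310 + 7896 = 5586
EV(B) = 0.1 × 18400 + 0.4 × 5600 + 0.5 × 1200 = 1840 + 2240 + 600 = 4680
Overall = 0.5 × 5586 + 0.5 × 4680 = 2793 + 2340 = 5133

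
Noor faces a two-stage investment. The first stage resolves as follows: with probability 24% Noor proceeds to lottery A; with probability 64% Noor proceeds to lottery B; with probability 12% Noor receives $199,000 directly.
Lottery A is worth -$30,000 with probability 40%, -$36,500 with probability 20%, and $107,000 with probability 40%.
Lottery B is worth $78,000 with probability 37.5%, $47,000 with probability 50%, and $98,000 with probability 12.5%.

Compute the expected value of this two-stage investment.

$71,120

EV(A) = 0.4 × (-30000) + 0.2 × (-36500) + 0.4 × 107000 = -12000 − 7300 + 42800 = 23500
EV(B) = 0.375 × 78000 + 0.5 × 47000 + 0.125 × 98000 = 29250 + 23500 + 12250 = 65000
Branch C: 199000 (certain)
Overall = 0.24 × 23500 + 0.64 × 65000 + 0.12 × 199000 = 5640 + 41600 + 23880 = 71120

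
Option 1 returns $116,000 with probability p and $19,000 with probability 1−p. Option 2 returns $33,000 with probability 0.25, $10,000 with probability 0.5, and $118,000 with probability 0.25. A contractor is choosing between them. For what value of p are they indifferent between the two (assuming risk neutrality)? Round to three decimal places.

EV(Option 2) = 0.25 × 33000 + 0.5 × 10000 + 0.25 × 118000 = 8250 + 5000 + 29500 = 42750
p·116000 + (1−p)·19000 = 42750
97000p + 19000 = 42750
p = (42750 − 19000) / 97000

p = 0.245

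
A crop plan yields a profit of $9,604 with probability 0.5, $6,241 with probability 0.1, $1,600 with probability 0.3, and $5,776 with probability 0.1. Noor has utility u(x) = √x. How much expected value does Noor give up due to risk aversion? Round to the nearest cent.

$631.45

E[u] = 0.5·√9604 + 0.1·√6241 + 0.3·√1600 + 0.1·√5776 = 0.5·98 + 0.1·79 + 0.3·40 + 0.1·76 = 76.5
CE = (76.5)² = 5852.25
Risk premium = EV − CE = 6483.7 − 5852.25 = 631.45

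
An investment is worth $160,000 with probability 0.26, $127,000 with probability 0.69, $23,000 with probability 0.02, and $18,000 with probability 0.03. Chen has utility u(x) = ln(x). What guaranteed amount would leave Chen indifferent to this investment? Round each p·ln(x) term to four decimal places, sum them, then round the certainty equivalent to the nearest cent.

E[u] = 0.26·ln(160000) + 0.69·ln(127000) + 0.02·ln(23000) + 0.03·ln(18000) = 3.1156 + 8.1088 + 0.2009 + 0.2939 = 11.7192
CE = e^11.7192 ≈ 122909.06

$122,909.06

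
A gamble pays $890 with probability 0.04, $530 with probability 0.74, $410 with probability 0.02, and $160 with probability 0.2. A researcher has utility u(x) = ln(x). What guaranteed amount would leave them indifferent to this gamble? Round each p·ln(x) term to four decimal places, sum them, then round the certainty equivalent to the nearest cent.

$423.60

E[u] = 0.04·ln(890) + 0.74·ln(530) + 0.02·ln(410) + 0.2·ln(160) = 0.2716 + 4.6419 + 0.1203 + 1.0150 = 6.0488
CE = e^6.0488 ≈ 423.60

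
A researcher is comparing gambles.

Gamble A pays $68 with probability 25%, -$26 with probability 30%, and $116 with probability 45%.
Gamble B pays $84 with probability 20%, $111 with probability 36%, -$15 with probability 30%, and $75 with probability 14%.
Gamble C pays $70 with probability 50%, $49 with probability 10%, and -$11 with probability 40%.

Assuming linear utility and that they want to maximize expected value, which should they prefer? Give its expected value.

Gamble B ($62.76)

Gamble A = 0.25 × 68 + 0.3 × (-26) + 0.45 × 116 = 17 − 7.8 + 52.2 = 61.4
Gamble B = 0.2 × 84 + 0.36 × 111 + 0.3 × (-15) + 0.14 × 75 = 16.8 + 39.96 − 4.5 + 10.5 = 62.76
Gamble C = 0.5 × 70 + 0.1 × 49 + 0.4 × (-11) = 35 + 4.9 − 4.4 = 35.5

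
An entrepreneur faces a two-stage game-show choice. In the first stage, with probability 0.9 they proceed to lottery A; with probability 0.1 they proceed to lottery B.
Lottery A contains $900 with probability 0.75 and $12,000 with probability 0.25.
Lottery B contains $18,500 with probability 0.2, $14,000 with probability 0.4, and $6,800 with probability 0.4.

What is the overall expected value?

$4,509.50

EV(A) = 0.75 × 900 + 0.25 × 12000 = 675 + 3000 = 3675
EV(B) = 0.2 × 18500 + 0.4 × 14000 + 0.4 × 6800 = 3700 + 5600 + 2720 = 12020
Overall = 0.9 × 3675 + 0.1 × 12020 = 3307.5 + 1202 = 4509.5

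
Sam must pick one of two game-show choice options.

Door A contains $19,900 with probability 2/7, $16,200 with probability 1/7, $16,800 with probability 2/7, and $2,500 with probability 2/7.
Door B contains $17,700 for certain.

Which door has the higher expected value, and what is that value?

Door A = 2/7 × 19900 + 1/7 × 16200 + 2/7 × 16800 + 2/7 × 2500 = 5685.7143 + 2314.2857 + 4800 + 714.2857 = 13514.2857
Door B: 17700 (certain)

Door B ($17,700)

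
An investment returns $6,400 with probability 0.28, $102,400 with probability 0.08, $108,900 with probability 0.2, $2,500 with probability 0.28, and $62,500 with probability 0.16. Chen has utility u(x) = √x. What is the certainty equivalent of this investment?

E[u] = 0.28·√6400 + 0.08·√102400 + 0.2·√108900 + 0.28·√2500 + 0.16·√62500 = 0.28·80 + 0.08·320 + 0.2·330 + 0.28·50 + 0.16·250 = 168
CE = (168)² = 28224

$28,224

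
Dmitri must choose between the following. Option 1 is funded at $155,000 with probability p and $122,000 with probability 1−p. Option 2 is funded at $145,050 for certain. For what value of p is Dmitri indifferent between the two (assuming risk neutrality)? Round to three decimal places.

p·155000 + (1−p)·122000 = 145050
33000p + 122000 = 145050
p = (145050 − 122000) / 33000

p = 0.698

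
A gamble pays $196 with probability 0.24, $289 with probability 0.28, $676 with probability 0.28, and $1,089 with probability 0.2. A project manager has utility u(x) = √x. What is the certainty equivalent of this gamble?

$484

E[u] = 0.24·√196 + 0.28·√289 + 0.28·√676 + 0.2·√1089 = 0.24·14 + 0.28·17 + 0.28·26 + 0.2·33 = 22
CE = (22)² = 484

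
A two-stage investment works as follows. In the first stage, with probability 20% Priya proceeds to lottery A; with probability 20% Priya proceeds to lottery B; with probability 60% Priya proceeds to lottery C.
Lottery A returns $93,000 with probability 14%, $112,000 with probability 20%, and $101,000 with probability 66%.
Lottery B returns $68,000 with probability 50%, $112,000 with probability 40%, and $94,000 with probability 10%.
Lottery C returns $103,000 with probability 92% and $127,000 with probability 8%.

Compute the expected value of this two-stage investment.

$101,008

EV(A) = 0.14 × 93000 + 0.2 × 112000 + 0.66 × 101000 = 13020 + 22400 + 66660 = 102080
EV(B) = 0.5 × 68000 + 0.4 × 112000 + 0.1 × 94000 = 34000 + 44800 + 9400 = 88200
EV(C) = 0.92 × 103000 + 0.08 × 127000 = 94760 + 10160 = 104920
Overall = 0.2 × 102080 + 0.2 × 88200 + 0.6 × 104920 = 20416 + 17640 + 62952 = 101008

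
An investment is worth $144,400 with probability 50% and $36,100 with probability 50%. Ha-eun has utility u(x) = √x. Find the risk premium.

$9,025

E[u] = 0.5·√144400 + 0.5·√36100 = 0.5·380 + 0.5·190 = 285
CE = (285)² = 81225
Risk premium = EV − CE = 90250 − 81225 = 9025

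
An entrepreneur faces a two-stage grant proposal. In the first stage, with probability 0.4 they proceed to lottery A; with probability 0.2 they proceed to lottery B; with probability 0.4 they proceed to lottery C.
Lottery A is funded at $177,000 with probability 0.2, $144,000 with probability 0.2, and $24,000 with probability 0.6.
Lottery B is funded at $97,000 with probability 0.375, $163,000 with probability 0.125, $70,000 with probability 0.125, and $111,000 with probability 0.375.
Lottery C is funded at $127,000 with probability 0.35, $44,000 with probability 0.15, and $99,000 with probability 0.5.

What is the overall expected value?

EV(A) = 0.2 × 177000 + 0.2 × 144000 + 0.6 × 24000 = 35400 + 28800 + 14400 = 78600
EV(B) = 0.375 × 97000 + 0.125 × 163000 + 0.125 × 70000 + 0.375 × 111000 = 36375 + 20375 + 8750 + 41625 = 107125
EV(C) = 0.35 × 127000 + 0.15 × 44000 + 0.5 × 99000 = 44450 + 6600 + 49500 = 100550
Overall = 0.4 × 78600 + 0.2 × 107125 + 0.4 × 100550 = 31440 + 21425 + 40220 = 93085

$93,085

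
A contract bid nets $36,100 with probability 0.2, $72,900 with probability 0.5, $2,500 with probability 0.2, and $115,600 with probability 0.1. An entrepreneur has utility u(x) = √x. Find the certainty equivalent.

$47,089

E[u] = 0.2·√36100 + 0.5·√72900 + 0.2·√2500 + 0.1·√115600 = 0.2·190 + 0.5·270 + 0.2·50 + 0.1·340 = 217
CE = (217)² = 47089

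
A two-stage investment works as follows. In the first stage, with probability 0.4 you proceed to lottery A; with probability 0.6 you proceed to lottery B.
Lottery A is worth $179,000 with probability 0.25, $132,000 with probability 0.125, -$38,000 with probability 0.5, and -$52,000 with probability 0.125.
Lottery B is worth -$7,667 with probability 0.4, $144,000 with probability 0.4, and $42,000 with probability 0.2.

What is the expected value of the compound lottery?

EV(A) = 0.25 × 179000 + 0.125 × 132000 + 0.5 × (-38000) + 0.125 × (-52000) = 44750 + 16500 − 19000 − 6500 = 35750
EV(B) = 0.4 × (-7667) + 0.4 × 144000 + 0.2 × 42000 = -3066.8 + 57600 + 8400 = 62933.2
Overall = 0.4 × 35750 + 0.6 × 62933.2 = 14300 + 37759.92 = 52059.92

$52,059.92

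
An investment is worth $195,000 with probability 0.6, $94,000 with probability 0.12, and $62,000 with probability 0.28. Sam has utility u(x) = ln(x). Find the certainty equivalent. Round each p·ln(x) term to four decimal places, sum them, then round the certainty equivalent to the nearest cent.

$129,624.88

E[u] = 0.6·ln(195000) + 0.12·ln(94000) + 0.28·ln(62000) = 7.3085 + 1.3741 + 3.0898 = 11.7724
CE = e^11.7724 ≈ 129624.88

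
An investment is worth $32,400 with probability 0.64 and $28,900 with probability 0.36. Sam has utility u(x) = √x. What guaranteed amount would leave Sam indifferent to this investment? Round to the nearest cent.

E[u] = 0.64·√32400 + 0.36·√28900 = 0.64·180 + 0.36·170 = 176.4
CE = (176.4)² = 31116.96

$31,116.96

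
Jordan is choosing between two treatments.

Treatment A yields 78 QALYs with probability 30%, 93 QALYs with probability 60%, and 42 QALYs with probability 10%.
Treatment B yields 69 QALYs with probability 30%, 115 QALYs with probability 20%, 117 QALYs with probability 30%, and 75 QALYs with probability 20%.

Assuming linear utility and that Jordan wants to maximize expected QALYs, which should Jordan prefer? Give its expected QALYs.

Treatment B (93.8 QALYs)

Treatment A = 0.3 × 78 + 0.6 × 93 + 0.1 × 42 = 23.4 + 55.8 + 4.2 = 83.4
Treatment B = 0.3 × 69 + 0.2 × 115 + 0.3 × 117 + 0.2 × 75 = 20.7 + 23 + 35.1 + 15 = 93.8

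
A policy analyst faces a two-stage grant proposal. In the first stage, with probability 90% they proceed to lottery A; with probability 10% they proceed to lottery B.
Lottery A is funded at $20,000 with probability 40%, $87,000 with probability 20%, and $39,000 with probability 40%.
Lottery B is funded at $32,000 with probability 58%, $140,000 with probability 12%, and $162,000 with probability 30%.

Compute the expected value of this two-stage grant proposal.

$45,296

EV(A) = 0.4 × 20000 + 0.2 × 87000 + 0.4 × 39000 = 8000 + 17400 + 15600 = 41000
EV(B) = 0.58 × 32000 + 0.12 × 140000 + 0.3 × 162000 = 18560 + 16800 + 48600 = 83960
Overall = 0.9 × 41000 + 0.1 × 83960 = 36900 + 8396 = 45296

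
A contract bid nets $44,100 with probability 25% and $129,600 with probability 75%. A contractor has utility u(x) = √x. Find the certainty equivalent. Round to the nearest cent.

E[u] = 0.25·√44100 + 0.75·√129600 = 0.25·210 + 0.75·360 = 322.5
CE = (322.5)² = 104006.25

$104,006.25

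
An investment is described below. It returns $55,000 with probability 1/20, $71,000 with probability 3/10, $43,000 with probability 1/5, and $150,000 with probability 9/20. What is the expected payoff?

EV = 1/20 × 55000 + 3/10 × 71000 + 1/5 × 43000 + 9/20 × 150000 = 2750 + 21300 + 8600 + 67500 = 100150

$100,150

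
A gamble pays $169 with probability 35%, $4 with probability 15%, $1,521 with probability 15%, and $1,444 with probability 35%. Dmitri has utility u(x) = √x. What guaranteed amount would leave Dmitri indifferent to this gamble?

E[u] = 0.35·√169 + 0.15·√4 + 0.15·√1521 + 0.35·√1444 = 0.35·13 + 0.15·2 + 0.15·39 + 0.35·38 = 24
CE = (24)² = 576

$576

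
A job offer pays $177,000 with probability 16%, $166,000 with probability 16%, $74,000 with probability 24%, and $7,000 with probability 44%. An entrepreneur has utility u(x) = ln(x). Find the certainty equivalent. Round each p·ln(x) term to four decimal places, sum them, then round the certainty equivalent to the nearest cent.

$34,303.41

E[u] = 0.16·ln(177000) + 0.16·ln(166000) + 0.24·ln(74000) + 0.44·ln(7000) = 1.9334 + 1.9232 + 2.6908 + 3.8956 = 10.4430
CE = e^10.4430 ≈ 34303.41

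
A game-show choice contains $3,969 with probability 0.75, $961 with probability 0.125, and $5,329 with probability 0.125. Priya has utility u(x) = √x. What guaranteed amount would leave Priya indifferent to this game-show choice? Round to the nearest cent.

E[u] = 0.75·√3969 + 0.125·√961 + 0.125·√5329 = 0.75·63 + 0.125·31 + 0.125·73 = 60.25
CE = (60.25)² = 3630.0625

$3,630.06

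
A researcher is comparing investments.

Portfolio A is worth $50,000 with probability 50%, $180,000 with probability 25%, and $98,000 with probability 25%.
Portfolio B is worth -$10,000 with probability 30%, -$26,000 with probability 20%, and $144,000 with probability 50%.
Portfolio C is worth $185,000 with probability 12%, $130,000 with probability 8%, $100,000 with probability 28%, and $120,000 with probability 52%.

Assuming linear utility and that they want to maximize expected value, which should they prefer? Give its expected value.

Portfolio A = 0.5 × 50000 + 0.25 × 180000 + 0.25 × 98000 = 25000 + 45000 + 24500 = 94500
Portfolio B = 0.3 × (-10000) + 0.2 × (-26000) + 0.5 × 144000 = -3000 − 5200 + 72000 = 63800
Portfolio C = 0.12 × 185000 + 0.08 × 130000 + 0.28 × 100000 + 0.52 × 120000 = 22200 + 10400 + 28000 + 62400 = 123000

Portfolio C ($123,000)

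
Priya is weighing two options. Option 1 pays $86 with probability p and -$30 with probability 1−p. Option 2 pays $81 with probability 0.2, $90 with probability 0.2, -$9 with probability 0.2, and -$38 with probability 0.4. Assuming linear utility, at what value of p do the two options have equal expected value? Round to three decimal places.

EV(Option 2) = 0.2 × 81 + 0.2 × 90 + 0.2 × (-9) + 0.4 × (-38) = 16.2 + 18 − 1.8 − 15.2 = 17.2
p·86 + (1−p)·(-30) = 17.2
116p − 30 = 17.2
p = (17.2 + 30) / 116

p = 0.407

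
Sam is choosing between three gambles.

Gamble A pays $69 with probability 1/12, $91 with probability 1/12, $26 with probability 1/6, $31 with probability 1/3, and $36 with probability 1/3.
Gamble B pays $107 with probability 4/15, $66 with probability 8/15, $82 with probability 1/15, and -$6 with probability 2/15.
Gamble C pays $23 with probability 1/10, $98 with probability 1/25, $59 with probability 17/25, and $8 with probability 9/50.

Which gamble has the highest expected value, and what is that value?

Gamble A = 1/12 × 69 + 1/12 × 91 + 1/6 × 26 + 1/3 × 31 + 1/3 × 36 = 5.75 + 7.5833 + 4.3333 + 10.3333 + 12 = 40
Gamble B = 4/15 × 107 + 8/15 × 66 + 1/15 × 82 + 2/15 × (-6) = 28.5333 + 35.2 + 5.4667 − 0.8 = 68.4
Gamble C = 1/10 × 23 + 1/25 × 98 + 17/25 × 59 + 9/50 × 8 = 2.3 + 3.92 + 40.12 + 1.44 = 47.78

Gamble B ($68.40)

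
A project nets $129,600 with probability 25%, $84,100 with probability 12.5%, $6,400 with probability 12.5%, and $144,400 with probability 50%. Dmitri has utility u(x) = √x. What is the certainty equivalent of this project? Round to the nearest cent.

$106,439.06

E[u] = 0.25·√129600 + 0.125·√84100 + 0.125·√6400 + 0.5·√144400 = 0.25·360 + 0.125·290 + 0.125·80 + 0.5·380 = 326.25
CE = (326.25)² = 106439.0625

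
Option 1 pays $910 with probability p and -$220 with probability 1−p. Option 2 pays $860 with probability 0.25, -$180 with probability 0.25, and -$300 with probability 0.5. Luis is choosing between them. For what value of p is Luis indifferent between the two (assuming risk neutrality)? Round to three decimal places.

p = 0.212

EV(Option 2) = 0.25 × 860 + 0.25 × (-180) + 0.5 × (-300) = 215 − 45 − 150 = 20
p·910 + (1−p)·(-220) = 20
1130p − 220 = 20
p = (20 + 220) / 1130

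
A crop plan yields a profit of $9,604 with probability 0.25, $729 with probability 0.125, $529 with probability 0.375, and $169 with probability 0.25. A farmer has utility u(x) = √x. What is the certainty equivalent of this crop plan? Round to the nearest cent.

$1,580.06

E[u] = 0.25·√9604 + 0.125·√729 + 0.375·√529 + 0.25·√169 = 0.25·98 + 0.125·27 + 0.375·23 + 0.25·13 = 39.75
CE = (39.75)² = 1580.0625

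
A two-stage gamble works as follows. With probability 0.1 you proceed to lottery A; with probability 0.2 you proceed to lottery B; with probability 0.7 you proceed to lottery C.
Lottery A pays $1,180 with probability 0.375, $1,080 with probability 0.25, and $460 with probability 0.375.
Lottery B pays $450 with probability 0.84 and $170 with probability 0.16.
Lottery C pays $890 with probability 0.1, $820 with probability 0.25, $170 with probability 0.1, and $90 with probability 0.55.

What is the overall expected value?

$421.89

EV(A) = 0.375 × 1180 + 0.25 × 1080 + 0.375 × 460 = 442.5 + 270 + 172.5 = 885
EV(B) = 0.84 × 450 + 0.16 × 170 = 378 + 27.2 = 405.2
EV(C) = 0.1 × 890 + 0.25 × 820 + 0.1 × 170 + 0.55 × 90 = 89 + 205 + 17 + 49.5 = 360.5
Overall = 0.1 × 885 + 0.2 × 405.2 + 0.7 × 360.5 = 88.5 + 81.04 + 252.35 = 421.89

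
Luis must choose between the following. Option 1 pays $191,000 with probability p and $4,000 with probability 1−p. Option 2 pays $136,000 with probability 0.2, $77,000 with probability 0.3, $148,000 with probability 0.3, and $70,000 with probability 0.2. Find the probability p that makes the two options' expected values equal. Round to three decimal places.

EV(Option 2) = 0.2 × 136000 + 0.3 × 77000 + 0.3 × 148000 + 0.2 × 70000 = 27200 + 23100 + 44400 + 14000 = 108700
p·191000 + (1−p)·4000 = 108700
187000p + 4000 = 108700
p = (108700 − 4000) / 187000

p = 0.560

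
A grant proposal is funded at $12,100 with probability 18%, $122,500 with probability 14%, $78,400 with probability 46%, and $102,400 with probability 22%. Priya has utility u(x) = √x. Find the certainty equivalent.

E[u] = 0.18·√12100 + 0.14·√122500 + 0.46·√78400 + 0.22·√102400 = 0.18·110 + 0.14·350 + 0.46·280 + 0.22·320 = 268
CE = (268)² = 71824

$71,824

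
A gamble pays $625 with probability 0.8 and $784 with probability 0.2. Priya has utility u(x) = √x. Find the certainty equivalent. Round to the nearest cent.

E[u] = 0.8·√625 + 0.2·√784 = 0.8·25 + 0.2·28 = 25.6
CE = (25.6)² = 655.36

$655.36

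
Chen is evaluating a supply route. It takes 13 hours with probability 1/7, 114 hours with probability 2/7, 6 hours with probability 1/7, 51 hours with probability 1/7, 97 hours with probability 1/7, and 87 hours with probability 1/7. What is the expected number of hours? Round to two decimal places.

68.86 hours

EV = 1/7 × 13 + 2/7 × 114 + 1/7 × 6 + 1/7 × 51 + 1/7 × 97 + 1/7 × 87 = 1.8571 + 32.5714 + 0.8571 + 7.2857 + 13.8571 + 12.4286 = 68.8571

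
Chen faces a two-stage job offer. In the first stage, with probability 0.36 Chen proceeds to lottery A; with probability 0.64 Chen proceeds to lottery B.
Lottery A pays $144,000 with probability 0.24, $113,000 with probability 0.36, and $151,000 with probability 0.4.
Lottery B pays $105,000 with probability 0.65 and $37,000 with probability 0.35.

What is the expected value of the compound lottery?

$100,798.40

EV(A) = 0.24 × 144000 + 0.36 × 113000 + 0.4 × 151000 = 34560 + 40680 + 60400 = 135640
EV(B) = 0.65 × 105000 + 0.35 × 37000 = 68250 + 12950 = 81200
Overall = 0.36 × 135640 + 0.64 × 81200 = 48830.4 + 51968 = 100798.4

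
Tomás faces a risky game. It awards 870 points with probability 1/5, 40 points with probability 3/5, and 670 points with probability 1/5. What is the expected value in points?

EV = 1/5 × 870 + 3/5 × 40 + 1/5 × 670 = 174 + 24 + 134 = 332

332 points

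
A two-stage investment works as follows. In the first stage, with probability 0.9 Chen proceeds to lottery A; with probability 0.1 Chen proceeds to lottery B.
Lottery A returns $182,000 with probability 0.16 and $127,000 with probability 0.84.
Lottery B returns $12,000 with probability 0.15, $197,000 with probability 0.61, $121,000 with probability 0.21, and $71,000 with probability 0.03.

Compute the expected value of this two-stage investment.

EV(A) = 0.16 × 182000 + 0.84 × 127000 = 29120 + 106680 = 135800
EV(B) = 0.15 × 12000 + 0.61 × 197000 + 0.21 × 121000 + 0.03 × 71000 = 1800 + 120170 + 25410 + 2130 = 149510
Overall = 0.9 × 135800 + 0.1 × 149510 = 122220 + 14951 = 137171

$137,171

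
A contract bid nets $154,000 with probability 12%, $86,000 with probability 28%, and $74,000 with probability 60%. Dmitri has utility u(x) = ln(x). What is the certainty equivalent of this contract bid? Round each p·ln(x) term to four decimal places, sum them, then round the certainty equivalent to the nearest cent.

E[u] = 0.12·ln(154000) + 0.28·ln(86000) + 0.6·ln(74000) = 1.4334 + 3.1814 + 6.7271 = 11.3419
CE = e^11.3419 ≈ 84280.01

$84,280.01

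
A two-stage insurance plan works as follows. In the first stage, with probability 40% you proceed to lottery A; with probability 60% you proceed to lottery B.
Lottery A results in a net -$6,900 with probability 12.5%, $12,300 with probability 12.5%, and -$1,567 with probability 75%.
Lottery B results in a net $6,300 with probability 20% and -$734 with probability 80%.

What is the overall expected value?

EV(A) = 0.125 × (-6900) + 0.125 × 12300 + 0.75 × (-1567) = -862.5 + 1537.5 − 1175.25 = -500.25
EV(B) = 0.2 × 6300 + 0.8 × (-734) = 1260 − 587.2 = 672.8
Overall = 0.4 × (-500.25) + 0.6 × 672.8 = -200.1 + 403.68 = 203.58

$203.58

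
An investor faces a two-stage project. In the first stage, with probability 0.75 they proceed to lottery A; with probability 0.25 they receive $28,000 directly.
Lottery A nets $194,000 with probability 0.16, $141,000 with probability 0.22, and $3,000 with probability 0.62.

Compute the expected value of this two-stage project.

EV(A) = 0.16 × 194000 + 0.22 × 141000 + 0.62 × 3000 = 31040 + 31020 + 1860 = 63920
Branch B: 28000 (certain)
Overall = 0.75 × 63920 + 0.25 × 28000 = 47940 + 7000 = 54940

$54,940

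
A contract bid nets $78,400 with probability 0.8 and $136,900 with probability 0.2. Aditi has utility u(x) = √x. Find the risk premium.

$1,296

E[u] = 0.8·√78400 + 0.2·√136900 = 0.8·280 + 0.2·370 = 298
CE = (298)² = 88804
Risk premium = EV − CE = 90100 − 88804 = 1296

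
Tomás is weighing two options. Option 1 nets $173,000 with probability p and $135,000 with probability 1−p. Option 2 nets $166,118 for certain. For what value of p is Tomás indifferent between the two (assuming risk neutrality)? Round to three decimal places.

p = 0.819

p·173000 + (1−p)·135000 = 166118
38000p + 135000 = 166118
p = (166118 − 135000) / 38000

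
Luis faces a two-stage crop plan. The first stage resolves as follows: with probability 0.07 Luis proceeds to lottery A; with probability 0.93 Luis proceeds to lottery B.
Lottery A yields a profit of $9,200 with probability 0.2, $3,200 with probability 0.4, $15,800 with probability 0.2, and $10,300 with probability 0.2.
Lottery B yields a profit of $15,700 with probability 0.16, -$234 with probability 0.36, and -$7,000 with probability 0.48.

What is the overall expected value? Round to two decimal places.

EV(A) = 0.2 × 9200 + 0.4 × 3200 + 0.2 × 15800 + 0.2 × 10300 = 1840 + 1280 + 3160 + 2060 = 8340
EV(B) = 0.16 × 15700 + 0.36 × (-234) + 0.48 × (-7000) = 2512 − 84.24 − 3360 = -932.24
Overall = 0.07 × 8340 + 0.93 × (-932.24) = 583.8 − 866.9832 = -283.1832

-$283.18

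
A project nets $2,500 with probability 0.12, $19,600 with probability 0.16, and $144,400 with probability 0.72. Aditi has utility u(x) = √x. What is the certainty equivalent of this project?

$91,204

E[u] = 0.12·√2500 + 0.16·√19600 + 0.72·√144400 = 0.12·50 + 0.16·140 + 0.72·380 = 302
CE = (302)² = 91204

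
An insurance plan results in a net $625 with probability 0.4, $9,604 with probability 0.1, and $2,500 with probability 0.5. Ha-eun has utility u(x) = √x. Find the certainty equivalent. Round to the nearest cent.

$2,007.04

E[u] = 0.4·√625 + 0.1·√9604 + 0.5·√2500 = 0.4·25 + 0.1·98 + 0.5·50 = 44.8
CE = (44.8)² = 2007.04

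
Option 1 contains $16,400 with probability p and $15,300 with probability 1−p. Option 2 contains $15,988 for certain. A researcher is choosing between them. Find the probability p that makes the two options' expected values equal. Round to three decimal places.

p·16400 + (1−p)·15300 = 15988
1100p + 15300 = 15988
p = (15988 − 15300) / 1100

p = 0.625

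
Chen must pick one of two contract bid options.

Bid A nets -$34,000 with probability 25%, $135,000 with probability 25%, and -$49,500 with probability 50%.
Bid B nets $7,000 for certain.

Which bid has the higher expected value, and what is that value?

Bid B ($7,000)

Bid A = 0.25 × (-34000) + 0.25 × 135000 + 0.5 × (-49500) = -8500 + 33750 − 24750 = 500
Bid B: 7000 (certain)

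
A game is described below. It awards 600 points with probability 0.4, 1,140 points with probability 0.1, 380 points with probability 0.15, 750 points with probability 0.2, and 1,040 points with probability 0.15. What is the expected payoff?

EV = 0.4 × 600 + 0.1 × 1140 + 0.15 × 380 + 0.2 × 750 + 0.15 × 1040 = 240 + 114 + 57 + 150 + 156 = 717

717 points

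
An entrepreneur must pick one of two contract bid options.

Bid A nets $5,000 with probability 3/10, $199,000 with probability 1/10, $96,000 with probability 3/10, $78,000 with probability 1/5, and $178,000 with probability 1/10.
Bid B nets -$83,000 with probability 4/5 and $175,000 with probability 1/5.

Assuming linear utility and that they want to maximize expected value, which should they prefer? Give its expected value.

Bid A = 3/10 × 5000 + 1/10 × 199000 + 3/10 × 96000 + 1/5 × 78000 + 1/10 × 178000 = 1500 + 19900 + 28800 + 15600 + 17800 = 83600
Bid B = 4/5 × (-83000) + 1/5 × 175000 = -66400 + 35000 = -31400

Bid A ($83,600)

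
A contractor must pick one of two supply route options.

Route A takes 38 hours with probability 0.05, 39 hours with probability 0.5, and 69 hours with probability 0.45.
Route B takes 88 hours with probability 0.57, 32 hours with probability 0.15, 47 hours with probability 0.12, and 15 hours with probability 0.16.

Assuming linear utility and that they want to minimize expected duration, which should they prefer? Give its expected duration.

Route A (52.45 hours)

Route A = 0.05 × 38 + 0.5 × 39 + 0.45 × 69 = 1.9 + 19.5 + 31.05 = 52.45
Route B = 0.57 × 88 + 0.15 × 32 + 0.12 × 47 + 0.16 × 15 = 50.16 + 4.8 + 5.64 + 2.4 = 63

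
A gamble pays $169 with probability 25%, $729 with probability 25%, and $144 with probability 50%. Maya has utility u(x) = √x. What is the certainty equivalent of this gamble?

E[u] = 0.25·√169 + 0.25·√729 + 0.5·√144 = 0.25·13 + 0.25·27 + 0.5·12 = 16
CE = (16)² = 256

$256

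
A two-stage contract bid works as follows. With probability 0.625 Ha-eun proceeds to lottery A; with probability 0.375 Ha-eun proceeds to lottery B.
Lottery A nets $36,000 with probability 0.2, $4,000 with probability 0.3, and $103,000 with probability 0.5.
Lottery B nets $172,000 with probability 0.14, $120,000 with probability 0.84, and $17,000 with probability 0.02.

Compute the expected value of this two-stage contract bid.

EV(A) = 0.2 × 36000 + 0.3 × 4000 + 0.5 × 103000 = 7200 + 1200 + 51500 = 59900
EV(B) = 0.14 × 172000 + 0.84 × 120000 + 0.02 × 17000 = 24080 + 100800 + 340 = 125220
Overall = 0.625 × 59900 + 0.375 × 125220 = 37437.5 + 46957.5 = 84395

$84,395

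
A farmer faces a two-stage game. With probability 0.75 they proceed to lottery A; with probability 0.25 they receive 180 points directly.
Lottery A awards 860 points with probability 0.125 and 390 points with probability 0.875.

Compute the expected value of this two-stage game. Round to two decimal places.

EV(A) = 0.125 × 860 + 0.875 × 390 = 107.5 + 341.25 = 448.75
Branch B: 180 (certain)
Overall = 0.75 × 448.75 + 0.25 × 180 = 336.5625 + 45 = 381.5625

381.56 points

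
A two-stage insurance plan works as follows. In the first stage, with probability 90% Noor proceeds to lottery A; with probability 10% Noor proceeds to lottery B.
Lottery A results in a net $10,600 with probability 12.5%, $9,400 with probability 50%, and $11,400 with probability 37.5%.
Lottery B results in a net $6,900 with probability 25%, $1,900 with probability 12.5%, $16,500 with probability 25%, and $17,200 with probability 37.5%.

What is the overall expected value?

$10,523.75

EV(A) = 0.125 × 10600 + 0.5 × 9400 + 0.375 × 11400 = 1325 + 4700 + 4275 = 10300
EV(B) = 0.25 × 6900 + 0.125 × 1900 + 0.25 × 16500 + 0.375 × 17200 = 1725 + 237.5 + 4125 + 6450 = 12537.5
Overall = 0.9 × 10300 + 0.1 × 12537.5 = 9270 + 1253.75 = 10523.75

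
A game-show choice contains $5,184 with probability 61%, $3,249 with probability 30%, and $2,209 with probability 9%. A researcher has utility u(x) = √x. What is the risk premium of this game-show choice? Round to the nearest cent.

$78.19

E[u] = 0.61·√5184 + 0.3·√3249 + 0.09·√2209 = 0.61·72 + 0.3·57 + 0.09·47 = 65.25
CE = (65.25)² = 4257.5625
Risk premium = EV − CE = 4335.75 − 4257.5625 = 78.1875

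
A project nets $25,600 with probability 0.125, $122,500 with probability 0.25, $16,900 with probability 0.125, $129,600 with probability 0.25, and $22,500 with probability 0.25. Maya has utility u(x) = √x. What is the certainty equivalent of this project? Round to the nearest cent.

$63,126.56

E[u] = 0.125·√25600 + 0.25·√122500 + 0.125·√16900 + 0.25·√129600 + 0.25·√22500 = 0.125·160 + 0.25·350 + 0.125·130 + 0.25·360 + 0.25·150 = 251.25
CE = (251.25)² = 63126.5625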